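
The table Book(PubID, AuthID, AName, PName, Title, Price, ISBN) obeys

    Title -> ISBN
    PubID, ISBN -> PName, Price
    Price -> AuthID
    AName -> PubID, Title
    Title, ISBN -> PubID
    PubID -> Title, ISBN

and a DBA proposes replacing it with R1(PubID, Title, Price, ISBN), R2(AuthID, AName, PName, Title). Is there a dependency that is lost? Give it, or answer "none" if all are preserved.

Check Price → AuthID: no single fragment contains all of {AuthID, Price}, and the restricted closure of {Price} across the fragments never reaches {AuthID}.
Title → ISBN is preserved.
PubID, ISBN → PName, Price is preserved.
AName → PubID, Title is preserved.
Title, ISBN → PubID is preserved.
PubID → Title, ISBN is preserved.

Price -> AuthID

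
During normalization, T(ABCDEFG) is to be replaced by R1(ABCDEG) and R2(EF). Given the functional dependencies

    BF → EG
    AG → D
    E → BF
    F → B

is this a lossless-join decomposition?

Common attributes: R1 ∩ R2 = {E}.
Closure of {E}: E → BF applies, adding BF; BF → EG applies, adding G. So (E)⁺ = {BEFG}.
This closure contains every attribute of R2, so R1 ∩ R2 → R2. The join is lossless.

Yes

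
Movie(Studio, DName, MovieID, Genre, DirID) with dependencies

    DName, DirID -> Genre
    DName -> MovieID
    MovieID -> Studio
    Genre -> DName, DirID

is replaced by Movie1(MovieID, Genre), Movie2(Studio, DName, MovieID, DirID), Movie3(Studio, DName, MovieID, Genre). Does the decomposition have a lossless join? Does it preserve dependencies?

lossy and not dependency-preserving

Lossless test (chase): Rows 1 and 2 agree on MovieID; apply MovieID→Studio and equate their Studio entries. Rows 1 and 3 agree on Genre; apply Genre→DName, DirID and equate their DName, DirID entries. No row becomes fully distinguished — the join is lossy.
Dependency preservation: the restricted closure of {DName, DirID} across the fragments never reaches {Genre}, so DName, DirID → Genre cannot be enforced without a join — not preserved.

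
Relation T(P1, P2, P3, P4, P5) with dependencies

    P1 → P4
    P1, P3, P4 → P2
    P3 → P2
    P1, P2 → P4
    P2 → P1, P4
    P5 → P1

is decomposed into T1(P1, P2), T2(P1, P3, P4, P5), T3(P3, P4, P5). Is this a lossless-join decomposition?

Chase test. Columns are P1, P2, P3, P4, P5; row i has aⱼ where attribute j ∈ Ti, else bᵢⱼ.
Initial tableau (one row per fragment):
  row 1: a1 a2 b13 b14 b15
  row 2: a1 b22 a3 a4 a5
  row 3: b31 b32 a3 a4 a5
Rows 1 and 2 agree on P1; apply P1→P4 and equate their P4 entries.
Rows 2 and 3 agree on P3; apply P3→P2 and equate their P2 entries.
Rows 2 and 3 agree on P2; apply P2→P1, P4 and equate their P1, P4 entries.
No row becomes fully distinguished — the join is lossy.

No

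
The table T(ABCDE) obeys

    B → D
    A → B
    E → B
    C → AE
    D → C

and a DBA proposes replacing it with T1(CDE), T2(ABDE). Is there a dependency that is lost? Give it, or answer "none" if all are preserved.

none

B → D lies within T2.
A → B lies within T2.
E → B lies within T2.
C → AE: restricted closure across fragments reaches AE.
D → C lies within T1.
Every dependency is enforceable on the fragments, so the decomposition is dependency-preserving.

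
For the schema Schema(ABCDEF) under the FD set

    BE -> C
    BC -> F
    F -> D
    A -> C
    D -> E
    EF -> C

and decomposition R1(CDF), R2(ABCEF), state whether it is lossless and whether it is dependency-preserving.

lossless but not dependency-preserving

Lossless test: (CF)⁺ = {CDEF}, which contains all of one fragment — lossless.
Dependency preservation: the restricted closure of {D} across the fragments never reaches {E}, so D → E cannot be enforced without a join — not preserved.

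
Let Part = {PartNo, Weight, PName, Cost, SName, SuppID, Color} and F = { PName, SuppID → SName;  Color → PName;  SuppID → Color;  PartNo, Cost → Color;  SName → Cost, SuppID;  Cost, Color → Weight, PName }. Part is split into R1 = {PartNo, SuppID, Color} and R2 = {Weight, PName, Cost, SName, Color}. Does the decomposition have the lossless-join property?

No

Common attributes: R1 ∩ R2 = {Color}.
Closure of {Color}: Color → PName applies, adding PName. So (Color)⁺ = {PName, Color}.
The closure contains neither all of R1 = {PartNo, SuppID, Color} nor all of R2 = {Weight, PName, Cost, SName, Color}, so the common attributes are not a superkey of either fragment. The join is lossy.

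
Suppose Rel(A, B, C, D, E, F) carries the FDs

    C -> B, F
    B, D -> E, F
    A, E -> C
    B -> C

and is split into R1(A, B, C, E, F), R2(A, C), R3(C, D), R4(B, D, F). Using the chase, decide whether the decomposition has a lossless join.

Chase test. Columns are A, B, C, D, E, F; row i has aⱼ where attribute j ∈ Ri, else bᵢⱼ.
Initial tableau (one row per fragment):
  row 1: a1 a2 a3 b14 a5 a6
  row 2: a1 b22 a3 b24 b25 b26
  row 3: b31 b32 a3 a4 b35 b36
  row 4: b41 a2 b43 a4 b45 a6
Rows 1 and 2 agree on C; apply C→B, F and equate their B, F entries.
Rows 1 and 3 agree on C; apply C→B, F and equate their B, F entries.
Rows 3 and 4 agree on B, D; apply B, D→E, F and equate their E, F entries.
Rows 1 and 4 agree on B; apply B→C and equate their C entries.
No row becomes fully distinguished — the join is lossy.

No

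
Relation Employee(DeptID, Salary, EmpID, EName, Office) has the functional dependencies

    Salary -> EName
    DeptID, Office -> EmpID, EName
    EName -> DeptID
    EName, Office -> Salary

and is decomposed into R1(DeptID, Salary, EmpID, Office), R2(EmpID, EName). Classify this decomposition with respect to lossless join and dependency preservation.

Lossless test: (EmpID)⁺ = {EmpID}, which is a superkey of neither fragment — lossy.
Dependency preservation: the restricted closure of {Salary} across the fragments never reaches {EName}, so Salary → EName cannot be enforced without a join — not preserved.

lossy and not dependency-preserving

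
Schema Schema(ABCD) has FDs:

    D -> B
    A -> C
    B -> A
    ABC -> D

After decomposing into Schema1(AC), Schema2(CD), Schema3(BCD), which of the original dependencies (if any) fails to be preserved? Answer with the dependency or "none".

Check B → A: no single fragment contains all of {AB}, and the restricted closure of {B} across the fragments never reaches {A}.
D → B is preserved.
A → C is preserved.
ABC → D is preserved.

B -> A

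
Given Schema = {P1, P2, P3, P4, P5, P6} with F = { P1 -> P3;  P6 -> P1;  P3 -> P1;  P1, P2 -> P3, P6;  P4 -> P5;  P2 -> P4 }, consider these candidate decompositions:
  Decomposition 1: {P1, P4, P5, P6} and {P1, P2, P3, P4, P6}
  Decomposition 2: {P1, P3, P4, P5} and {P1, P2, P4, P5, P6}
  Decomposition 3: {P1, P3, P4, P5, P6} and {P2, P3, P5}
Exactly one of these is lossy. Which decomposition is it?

Decomposition 1: common = {P1, P4, P6}, closure = {P1, P3, P4, P5, P6} → lossless.
Decomposition 2: common = {P1, P4, P5}, closure = {P1, P3, P4, P5} → lossless.
Decomposition 3: common = {P3, P5}, closure = {P1, P3, P5} → lossy.

Decomposition 3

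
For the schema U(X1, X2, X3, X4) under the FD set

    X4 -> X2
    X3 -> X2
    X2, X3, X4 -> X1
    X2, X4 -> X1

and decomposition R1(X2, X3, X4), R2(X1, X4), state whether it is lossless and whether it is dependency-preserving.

Lossless test: (X4)⁺ = {X1, X2, X4}, which contains all of one fragment — lossless.
Dependency preservation: X2, X3, X4 → X1; X2, X4 → X1 are not contained in any single fragment, but the restricted closure of each left-hand side across the fragments still reaches the right-hand side; the remaining FDs each lie inside some fragment. All dependencies are preserved.

lossless and dependency-preserving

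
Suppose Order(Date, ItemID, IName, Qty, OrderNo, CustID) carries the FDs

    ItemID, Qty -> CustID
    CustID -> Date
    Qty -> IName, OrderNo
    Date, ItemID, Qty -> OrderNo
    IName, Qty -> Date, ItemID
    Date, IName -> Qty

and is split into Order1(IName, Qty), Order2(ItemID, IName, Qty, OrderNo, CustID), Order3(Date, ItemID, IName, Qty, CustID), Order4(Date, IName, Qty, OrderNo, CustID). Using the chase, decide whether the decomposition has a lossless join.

Chase test. Columns are Date, ItemID, IName, Qty, OrderNo, CustID; row i has aⱼ where attribute j ∈ Orderi, else bᵢⱼ.
Initial tableau (one row per fragment):
  row 1: b11 b12 a3 a4 b15 b16
  row 2: b21 a2 a3 a4 a5 a6
  row 3: a1 a2 a3 a4 b35 a6
  row 4: a1 b42 a3 a4 a5 a6
Rows 2 and 3 agree on CustID; apply CustID→Date and equate their Date entries.
Rows 1 and 2 agree on Qty; apply Qty→IName, OrderNo and equate their IName, OrderNo entries.
Rows 1 and 3 agree on Qty; apply Qty→IName, OrderNo and equate their IName, OrderNo entries.
Rows 1 and 2 agree on IName, Qty; apply IName, Qty→Date, ItemID and equate their Date, ItemID entries.
Rows 1 and 4 agree on IName, Qty; apply IName, Qty→Date, ItemID and equate their Date, ItemID entries.
Rows 1 and 2 agree on ItemID, Qty; apply ItemID, Qty→CustID and equate their CustID entries.
Row 1 is now all distinguished symbols — the join is lossless.

Yes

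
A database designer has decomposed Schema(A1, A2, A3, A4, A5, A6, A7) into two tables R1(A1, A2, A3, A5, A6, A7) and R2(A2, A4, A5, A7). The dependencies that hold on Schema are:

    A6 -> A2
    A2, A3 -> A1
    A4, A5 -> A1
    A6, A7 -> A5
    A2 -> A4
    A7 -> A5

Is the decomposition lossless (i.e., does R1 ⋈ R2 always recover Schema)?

Common attributes: R1 ∩ R2 = {A2, A5, A7}.
Closure of {A2, A5, A7}: A2 → A4 applies, adding A4; A4, A5 → A1 applies, adding A1. So (A2, A5, A7)⁺ = {A1, A2, A4, A5, A7}.
This closure contains every attribute of R2, so R1 ∩ R2 → R2. The join is lossless.

Yes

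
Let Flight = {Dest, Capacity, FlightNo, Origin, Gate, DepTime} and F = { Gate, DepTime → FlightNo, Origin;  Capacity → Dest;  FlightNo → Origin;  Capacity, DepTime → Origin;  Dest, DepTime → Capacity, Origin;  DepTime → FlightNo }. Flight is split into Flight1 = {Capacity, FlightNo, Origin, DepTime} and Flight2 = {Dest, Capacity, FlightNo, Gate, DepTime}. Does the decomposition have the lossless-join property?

Common attributes: Flight1 ∩ Flight2 = {Capacity, FlightNo, DepTime}.
Closure of {Capacity, FlightNo, DepTime}: Capacity → Dest applies, adding Dest; FlightNo → Origin applies, adding Origin. So (Capacity, FlightNo, DepTime)⁺ = {Dest, Capacity, FlightNo, Origin, DepTime}.
This closure contains every attribute of Flight1, so Flight1 ∩ Flight2 → Flight1. The join is lossless.

Yes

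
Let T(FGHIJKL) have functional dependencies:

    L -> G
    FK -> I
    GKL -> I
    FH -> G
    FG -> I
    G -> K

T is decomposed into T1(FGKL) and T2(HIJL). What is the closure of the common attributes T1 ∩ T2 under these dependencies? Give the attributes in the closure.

GIKL

T1 ∩ T2 = {L}.
L → G applies, adding G
G → K applies, adding K
GKL → I applies, adding I
Closure: {GIKL}.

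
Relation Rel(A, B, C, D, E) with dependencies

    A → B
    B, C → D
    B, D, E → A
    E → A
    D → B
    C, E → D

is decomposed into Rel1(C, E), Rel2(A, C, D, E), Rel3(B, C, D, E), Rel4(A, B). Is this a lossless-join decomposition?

Chase test. Columns are A, B, C, D, E; row i has aⱼ where attribute j ∈ Reli, else bᵢⱼ.
Initial tableau (one row per fragment):
  row 1: b11 b12 a3 b14 a5
  row 2: a1 b22 a3 a4 a5
  row 3: b31 a2 a3 a4 a5
  row 4: a1 a2 b43 b44 b45
Rows 2 and 4 agree on A; apply A→B and equate their B entries.
Rows 2 and 3 agree on B, D, E; apply B, D, E→A and equate their A entries.
Rows 1 and 2 agree on E; apply E→A and equate their A entries.
Rows 1 and 2 agree on C, E; apply C, E→D and equate their D entries.
Rows 1 and 2 agree on A; apply A→B and equate their B entries.
Row 1 is now all distinguished symbols — the join is lossless.

Yes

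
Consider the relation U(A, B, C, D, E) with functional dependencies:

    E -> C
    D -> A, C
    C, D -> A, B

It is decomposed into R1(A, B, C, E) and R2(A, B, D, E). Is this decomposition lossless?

Common attributes: R1 ∩ R2 = {A, B, E}.
Closure of {A, B, E}: E → C applies, adding C. So (A, B, E)⁺ = {A, B, C, E}.
This closure contains every attribute of R1, so R1 ∩ R2 → R1. The join is lossless.

Yes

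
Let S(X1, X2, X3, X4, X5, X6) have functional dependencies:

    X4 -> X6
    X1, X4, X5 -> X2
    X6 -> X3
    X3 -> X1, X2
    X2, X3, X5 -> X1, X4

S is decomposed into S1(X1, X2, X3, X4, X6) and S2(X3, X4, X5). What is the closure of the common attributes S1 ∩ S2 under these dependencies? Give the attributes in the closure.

S1 ∩ S2 = {X3, X4}.
X4 → X6 applies, adding X6
X3 → X1, X2 applies, adding X1, X2
Closure: {X1, X2, X3, X4, X6}.

X1, X2, X3, X4, X6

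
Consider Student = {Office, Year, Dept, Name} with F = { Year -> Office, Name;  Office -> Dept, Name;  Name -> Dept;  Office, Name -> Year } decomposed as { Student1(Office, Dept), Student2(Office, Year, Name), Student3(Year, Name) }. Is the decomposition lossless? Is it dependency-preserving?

lossless but not dependency-preserving

Lossless test (chase): Rows 2 and 3 agree on Year; apply Year→Office, Name and equate their Office, Name entries. Rows 1 and 2 agree on Office; apply Office→Dept, Name and equate their Dept, Name entries. Rows 1 and 3 agree on Office; apply Office→Dept, Name and equate their Dept, Name entries. Rows 1 and 2 agree on Office, Name; apply Office, Name→Year and equate their Year entries. Row 1 is now all distinguished symbols — the join is lossless.
Dependency preservation: the restricted closure of {Name} across the fragments never reaches {Dept}, so Name → Dept cannot be enforced without a join — not preserved.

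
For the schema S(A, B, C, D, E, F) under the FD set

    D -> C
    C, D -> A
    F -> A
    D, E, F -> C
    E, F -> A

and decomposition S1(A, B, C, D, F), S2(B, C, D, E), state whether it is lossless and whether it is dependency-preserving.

Lossless test: (B, C, D)⁺ = {A, B, C, D}, which is a superkey of neither fragment — lossy.
Dependency preservation: D, E, F → C; E, F → A are not contained in any single fragment, but the restricted closure of each left-hand side across the fragments still reaches the right-hand side; the remaining FDs each lie inside some fragment. All dependencies are preserved.

lossy but dependency-preserving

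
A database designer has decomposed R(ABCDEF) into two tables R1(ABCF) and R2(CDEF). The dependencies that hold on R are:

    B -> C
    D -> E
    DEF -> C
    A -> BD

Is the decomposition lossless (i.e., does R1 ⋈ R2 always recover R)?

Common attributes: R1 ∩ R2 = {CF}.
No dependency enlarges {CF}, so (CF)⁺ = {CF}.
The closure contains neither all of R1 = {ABCF} nor all of R2 = {CDEF}, so the common attributes are not a superkey of either fragment. The join is lossy.

No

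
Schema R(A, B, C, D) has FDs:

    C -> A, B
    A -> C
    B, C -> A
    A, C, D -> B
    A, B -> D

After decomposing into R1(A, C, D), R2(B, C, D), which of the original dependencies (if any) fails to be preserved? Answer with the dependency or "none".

none

C → A, B: restricted closure across fragments reaches A, B.
A → C lies within R1.
B, C → A: restricted closure across fragments reaches A.
A, C, D → B: restricted closure across fragments reaches B.
A, B → D: restricted closure across fragments reaches D.
Every dependency is enforceable on the fragments, so the decomposition is dependency-preserving.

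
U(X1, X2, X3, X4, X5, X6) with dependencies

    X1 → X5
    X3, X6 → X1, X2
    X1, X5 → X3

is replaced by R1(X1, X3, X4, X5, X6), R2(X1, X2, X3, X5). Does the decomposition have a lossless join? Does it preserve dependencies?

lossy and not dependency-preserving

Lossless test: (X1, X3, X5)⁺ = {X1, X3, X5}, which is a superkey of neither fragment — lossy.
Dependency preservation: the restricted closure of {X3, X6} across the fragments never reaches {X1, X2}, so X3, X6 → X1, X2 cannot be enforced without a join — not preserved.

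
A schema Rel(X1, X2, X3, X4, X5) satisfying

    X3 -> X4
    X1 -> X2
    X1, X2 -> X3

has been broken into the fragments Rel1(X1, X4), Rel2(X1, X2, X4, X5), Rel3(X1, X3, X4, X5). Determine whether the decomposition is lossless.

Yes

Chase test. Columns are X1, X2, X3, X4, X5; row i has aⱼ where attribute j ∈ Reli, else bᵢⱼ.
Initial tableau (one row per fragment):
  row 1: a1 b12 b13 a4 b15
  row 2: a1 a2 b23 a4 a5
  row 3: a1 b32 a3 a4 a5
Rows 1 and 2 agree on X1; apply X1→X2 and equate their X2 entries.
Rows 1 and 3 agree on X1; apply X1→X2 and equate their X2 entries.
Rows 1 and 2 agree on X1, X2; apply X1, X2→X3 and equate their X3 entries.
Rows 1 and 3 agree on X1, X2; apply X1, X2→X3 and equate their X3 entries.
Row 2 is now all distinguished symbols — the join is lossless.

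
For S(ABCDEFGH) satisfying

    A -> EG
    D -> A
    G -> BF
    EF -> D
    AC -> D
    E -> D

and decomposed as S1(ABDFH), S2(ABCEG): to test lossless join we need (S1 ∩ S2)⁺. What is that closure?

ABDEFG

S1 ∩ S2 = {AB}.
A → EG applies, adding EG
G → BF applies, adding F
EF → D applies, adding D
Closure: {ABDEFG}.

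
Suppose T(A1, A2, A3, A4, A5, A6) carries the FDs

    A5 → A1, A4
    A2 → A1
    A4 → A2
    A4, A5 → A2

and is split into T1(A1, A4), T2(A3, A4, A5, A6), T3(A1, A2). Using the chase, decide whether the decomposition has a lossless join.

Chase test. Columns are A1, A2, A3, A4, A5, A6; row i has aⱼ where attribute j ∈ Ti, else bᵢⱼ.
Initial tableau (one row per fragment):
  row 1: a1 b12 b13 a4 b15 b16
  row 2: b21 b22 a3 a4 a5 a6
  row 3: a1 a2 b33 b34 b35 b36
Rows 1 and 2 agree on A4; apply A4→A2 and equate their A2 entries.
Rows 1 and 2 agree on A2; apply A2→A1 and equate their A1 entries.
No row becomes fully distinguished — the join is lossy.

No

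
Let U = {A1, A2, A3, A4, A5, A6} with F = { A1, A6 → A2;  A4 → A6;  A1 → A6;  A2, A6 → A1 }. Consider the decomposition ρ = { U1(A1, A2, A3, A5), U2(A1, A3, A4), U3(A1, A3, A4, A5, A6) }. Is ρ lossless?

Yes

Chase test. Columns are A1, A2, A3, A4, A5, A6; row i has aⱼ where attribute j ∈ Ui, else bᵢⱼ.
Initial tableau (one row per fragment):
  row 1: a1 a2 a3 b14 a5 b16
  row 2: a1 b22 a3 a4 b25 b26
  row 3: a1 b32 a3 a4 a5 a6
Rows 2 and 3 agree on A4; apply A4→A6 and equate their A6 entries.
Rows 1 and 2 agree on A1; apply A1→A6 and equate their A6 entries.
Rows 1 and 2 agree on A1, A6; apply A1, A6→A2 and equate their A2 entries.
Rows 1 and 3 agree on A1, A6; apply A1, A6→A2 and equate their A2 entries.
Row 3 is now all distinguished symbols — the join is lossless.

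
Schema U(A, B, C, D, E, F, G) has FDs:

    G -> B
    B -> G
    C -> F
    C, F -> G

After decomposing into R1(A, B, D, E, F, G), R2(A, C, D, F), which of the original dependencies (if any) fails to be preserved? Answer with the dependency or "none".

Check C, F → G: no single fragment contains all of {C, F, G}, and the restricted closure of {C, F} across the fragments never reaches {G}.
G → B is preserved.
B → G is preserved.
C → F is preserved.

C, F -> G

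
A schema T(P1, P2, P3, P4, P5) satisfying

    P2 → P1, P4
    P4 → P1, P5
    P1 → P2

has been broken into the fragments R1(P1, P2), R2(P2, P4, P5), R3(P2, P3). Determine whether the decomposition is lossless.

Chase test. Columns are P1, P2, P3, P4, P5; row i has aⱼ where attribute j ∈ Ri, else bᵢⱼ.
Initial tableau (one row per fragment):
  row 1: a1 a2 b13 b14 b15
  row 2: b21 a2 b23 a4 a5
  row 3: b31 a2 a3 b34 b35
Rows 1 and 2 agree on P2; apply P2→P1, P4 and equate their P1, P4 entries.
Rows 1 and 3 agree on P2; apply P2→P1, P4 and equate their P1, P4 entries.
Rows 1 and 2 agree on P4; apply P4→P1, P5 and equate their P1, P5 entries.
Rows 1 and 3 agree on P4; apply P4→P1, P5 and equate their P1, P5 entries.
Row 3 is now all distinguished symbols — the join is lossless.

Yes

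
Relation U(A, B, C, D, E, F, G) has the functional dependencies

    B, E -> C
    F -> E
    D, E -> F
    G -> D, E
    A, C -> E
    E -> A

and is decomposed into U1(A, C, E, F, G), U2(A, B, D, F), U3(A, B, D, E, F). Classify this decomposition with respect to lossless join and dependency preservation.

Lossless test (chase): Rows 1 and 2 agree on F; apply F→E and equate their E entries. Rows 2 and 3 agree on B, E; apply B, E→C and equate their C entries. No row becomes fully distinguished — the join is lossy.
Dependency preservation: the restricted closure of {B, E} across the fragments never reaches {C}, so B, E → C cannot be enforced without a join — not preserved.

lossy and not dependency-preserving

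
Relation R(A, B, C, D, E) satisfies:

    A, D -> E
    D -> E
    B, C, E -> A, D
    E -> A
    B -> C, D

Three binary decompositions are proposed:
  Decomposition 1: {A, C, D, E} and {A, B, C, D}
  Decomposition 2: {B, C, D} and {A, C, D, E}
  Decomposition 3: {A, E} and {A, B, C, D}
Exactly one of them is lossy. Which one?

Decomposition 1: common = {A, C, D}, closure = {A, C, D, E} → lossless.
Decomposition 2: common = {C, D}, closure = {A, C, D, E} → lossless.
Decomposition 3: common = {A}, closure = {A} → lossy.

Decomposition 3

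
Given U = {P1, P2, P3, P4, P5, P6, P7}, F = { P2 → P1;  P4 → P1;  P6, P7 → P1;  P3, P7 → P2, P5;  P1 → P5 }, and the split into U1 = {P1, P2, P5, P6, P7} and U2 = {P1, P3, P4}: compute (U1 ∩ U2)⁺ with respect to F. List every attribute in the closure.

P1, P5

U1 ∩ U2 = {P1}.
P1 → P5 applies, adding P5
Closure: {P1, P5}.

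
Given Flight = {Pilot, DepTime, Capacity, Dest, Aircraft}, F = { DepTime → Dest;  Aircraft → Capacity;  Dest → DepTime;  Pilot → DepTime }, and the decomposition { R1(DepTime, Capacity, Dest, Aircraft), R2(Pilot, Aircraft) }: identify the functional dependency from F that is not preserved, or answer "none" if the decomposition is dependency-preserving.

Pilot → DepTime

Check Pilot → DepTime: no single fragment contains all of {Pilot, DepTime}, and the restricted closure of {Pilot} across the fragments never reaches {DepTime}.
DepTime → Dest is preserved.
Aircraft → Capacity is preserved.
Dest → DepTime is preserved.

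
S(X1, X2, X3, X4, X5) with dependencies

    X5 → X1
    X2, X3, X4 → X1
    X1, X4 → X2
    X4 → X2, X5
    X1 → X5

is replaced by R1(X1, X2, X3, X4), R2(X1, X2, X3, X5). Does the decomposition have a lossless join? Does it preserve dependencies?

lossless and dependency-preserving

Lossless test: (X1, X2, X3)⁺ = {X1, X2, X3, X5}, which contains all of one fragment — lossless.
Dependency preservation: X4 → X2, X5 is not contained in any single fragment, but the restricted closure of its left-hand side across the fragments still reaches the right-hand side; the remaining FDs each lie inside some fragment. All dependencies are preserved.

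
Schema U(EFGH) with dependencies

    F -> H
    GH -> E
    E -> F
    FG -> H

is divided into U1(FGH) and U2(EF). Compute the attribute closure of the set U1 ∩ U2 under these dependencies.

U1 ∩ U2 = {F}.
F → H applies, adding H
Closure: {FH}.

FH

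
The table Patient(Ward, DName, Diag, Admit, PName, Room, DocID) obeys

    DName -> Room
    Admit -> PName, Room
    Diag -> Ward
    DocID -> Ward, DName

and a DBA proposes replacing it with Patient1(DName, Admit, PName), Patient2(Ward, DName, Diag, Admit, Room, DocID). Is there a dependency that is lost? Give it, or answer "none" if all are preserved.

DName → Room lies within Patient2.
Admit → PName, Room: restricted closure across fragments reaches PName, Room.
Diag → Ward lies within Patient2.
DocID → Ward, DName lies within Patient2.
Every dependency is enforceable on the fragments, so the decomposition is dependency-preserving.

none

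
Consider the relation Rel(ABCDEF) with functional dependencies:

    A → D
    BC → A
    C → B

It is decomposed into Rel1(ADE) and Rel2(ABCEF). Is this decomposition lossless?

Yes

Common attributes: Rel1 ∩ Rel2 = {AE}.
Closure of {AE}: A → D applies, adding D. So (AE)⁺ = {ADE}.
This closure contains every attribute of Rel1, so Rel1 ∩ Rel2 → Rel1. The join is lossless.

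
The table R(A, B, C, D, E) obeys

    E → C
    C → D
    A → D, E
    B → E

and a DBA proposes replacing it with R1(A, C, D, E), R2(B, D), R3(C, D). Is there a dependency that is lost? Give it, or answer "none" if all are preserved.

Check B → E: no single fragment contains all of {B, E}, and the restricted closure of {B} across the fragments never reaches {E}.
E → C is preserved.
C → D is preserved.
A → D, E is preserved.

B → E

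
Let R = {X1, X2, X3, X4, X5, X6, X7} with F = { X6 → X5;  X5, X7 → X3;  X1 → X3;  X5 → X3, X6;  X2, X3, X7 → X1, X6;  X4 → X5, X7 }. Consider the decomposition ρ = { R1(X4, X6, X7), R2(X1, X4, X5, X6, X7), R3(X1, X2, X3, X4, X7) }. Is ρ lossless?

Chase test. Columns are X1, X2, X3, X4, X5, X6, X7; row i has aⱼ where attribute j ∈ Ri, else bᵢⱼ.
Initial tableau (one row per fragment):
  row 1: b11 b12 b13 a4 b15 a6 a7
  row 2: a1 b22 b23 a4 a5 a6 a7
  row 3: a1 a2 a3 a4 b35 b36 a7
Rows 1 and 2 agree on X6; apply X6→X5 and equate their X5 entries.
Rows 1 and 2 agree on X5, X7; apply X5, X7→X3 and equate their X3 entries.
Rows 2 and 3 agree on X1; apply X1→X3 and equate their X3 entries.
Rows 1 and 3 agree on X4; apply X4→X5, X7 and equate their X5, X7 entries.
Rows 1 and 3 agree on X5; apply X5→X3, X6 and equate their X3, X6 entries.
Row 3 is now all distinguished symbols — the join is lossless.

Yes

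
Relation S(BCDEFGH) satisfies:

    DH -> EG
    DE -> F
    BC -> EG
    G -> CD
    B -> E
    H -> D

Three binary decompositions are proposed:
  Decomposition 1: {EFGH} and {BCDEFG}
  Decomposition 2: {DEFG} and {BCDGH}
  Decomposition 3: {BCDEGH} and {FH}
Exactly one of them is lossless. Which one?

Decomposition 3

Decomposition 1: common = {EFG}, closure = {CDEFG} → lossy.
Decomposition 2: common = {DG}, closure = {CDG} → lossy.
Decomposition 3: common = {H}, closure = {CDEFGH} → lossless.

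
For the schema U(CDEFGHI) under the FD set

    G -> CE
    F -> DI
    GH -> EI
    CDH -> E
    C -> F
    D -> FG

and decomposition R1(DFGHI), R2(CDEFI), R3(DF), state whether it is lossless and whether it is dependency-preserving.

Lossless test (chase): Rows 1 and 3 agree on F; apply F→DI and equate their DI entries. Rows 1 and 2 agree on D; apply D→FG and equate their FG entries. Rows 1 and 3 agree on D; apply D→FG and equate their FG entries. Rows 1 and 2 agree on G; apply G→CE and equate their CE entries. Rows 1 and 3 agree on G; apply G→CE and equate their CE entries. Row 1 is now all distinguished symbols — the join is lossless.
Dependency preservation: G → CE; GH → EI; CDH → E are not contained in any single fragment, but the restricted closure of each left-hand side across the fragments still reaches the right-hand side; the remaining FDs each lie inside some fragment. All dependencies are preserved.

lossless and dependency-preserving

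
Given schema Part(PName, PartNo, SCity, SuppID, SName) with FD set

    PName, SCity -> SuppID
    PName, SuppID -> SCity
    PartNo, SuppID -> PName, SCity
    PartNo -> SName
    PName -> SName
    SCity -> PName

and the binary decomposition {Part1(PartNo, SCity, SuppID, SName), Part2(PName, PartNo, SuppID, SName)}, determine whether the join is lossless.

Common attributes: Part1 ∩ Part2 = {PartNo, SuppID, SName}.
Closure of {PartNo, SuppID, SName}: PartNo, SuppID → PName, SCity applies, adding PName, SCity. So (PartNo, SuppID, SName)⁺ = {PName, PartNo, SCity, SuppID, SName}.
This closure contains every attribute of Part1, so Part1 ∩ Part2 → Part1. The join is lossless.

Yes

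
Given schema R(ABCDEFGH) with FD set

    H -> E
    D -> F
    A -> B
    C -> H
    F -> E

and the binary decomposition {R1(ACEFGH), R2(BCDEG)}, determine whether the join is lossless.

No

Common attributes: R1 ∩ R2 = {CEG}.
Closure of {CEG}: C → H applies, adding H. So (CEG)⁺ = {CEGH}.
The closure contains neither all of R1 = {ACEFGH} nor all of R2 = {BCDEG}, so the common attributes are not a superkey of either fragment. The join is lossy.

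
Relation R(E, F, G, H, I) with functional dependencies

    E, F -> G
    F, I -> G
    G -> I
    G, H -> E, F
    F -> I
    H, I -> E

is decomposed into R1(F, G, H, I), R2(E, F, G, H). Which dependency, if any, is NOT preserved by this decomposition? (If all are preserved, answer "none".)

Check H, I → E: no single fragment contains all of {E, H, I}, and the restricted closure of {H, I} across the fragments never reaches {E}.
E, F → G is preserved.
F, I → G is preserved.
G → I is preserved.
G, H → E, F is preserved.
F → I is preserved.

H, I -> E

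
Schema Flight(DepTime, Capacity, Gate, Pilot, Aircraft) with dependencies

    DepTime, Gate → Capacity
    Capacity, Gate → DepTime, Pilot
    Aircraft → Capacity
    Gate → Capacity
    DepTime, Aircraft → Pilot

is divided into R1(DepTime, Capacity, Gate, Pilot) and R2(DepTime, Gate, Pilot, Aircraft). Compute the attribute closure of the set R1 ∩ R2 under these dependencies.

R1 ∩ R2 = {DepTime, Gate, Pilot}.
DepTime, Gate → Capacity applies, adding Capacity
Closure: {DepTime, Capacity, Gate, Pilot}.

DepTime, Capacity, Gate, Pilot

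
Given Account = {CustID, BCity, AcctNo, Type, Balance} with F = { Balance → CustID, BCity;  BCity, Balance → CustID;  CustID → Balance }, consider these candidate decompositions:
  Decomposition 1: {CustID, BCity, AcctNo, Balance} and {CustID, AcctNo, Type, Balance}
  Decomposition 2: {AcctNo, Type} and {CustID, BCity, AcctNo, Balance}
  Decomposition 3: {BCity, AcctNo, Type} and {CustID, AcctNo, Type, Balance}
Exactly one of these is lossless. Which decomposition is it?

Decomposition 1: common = {CustID, AcctNo, Balance}, closure = {CustID, BCity, AcctNo, Balance} → lossless.
Decomposition 2: common = {AcctNo}, closure = {AcctNo} → lossy.
Decomposition 3: common = {AcctNo, Type}, closure = {AcctNo, Type} → lossy.

Decomposition 1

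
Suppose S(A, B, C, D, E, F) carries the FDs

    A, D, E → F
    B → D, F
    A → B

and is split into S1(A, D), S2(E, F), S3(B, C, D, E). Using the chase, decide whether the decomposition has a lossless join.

No

Chase test. Columns are A, B, C, D, E, F; row i has aⱼ where attribute j ∈ Si, else bᵢⱼ.
Initial tableau (one row per fragment):
  row 1: a1 b12 b13 a4 b15 b16
  row 2: b21 b22 b23 b24 a5 a6
  row 3: b31 a2 a3 a4 a5 b36
No row becomes fully distinguished — the join is lossy.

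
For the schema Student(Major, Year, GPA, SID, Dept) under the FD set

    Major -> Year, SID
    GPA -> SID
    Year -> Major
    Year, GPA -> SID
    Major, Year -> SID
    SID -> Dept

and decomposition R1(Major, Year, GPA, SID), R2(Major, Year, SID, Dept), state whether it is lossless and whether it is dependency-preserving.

lossless and dependency-preserving

Lossless test: (Major, Year, SID)⁺ = {Major, Year, SID, Dept}, which contains all of one fragment — lossless.
Dependency preservation: every FD's attributes lie within a single fragment, so each can be enforced locally — preserved.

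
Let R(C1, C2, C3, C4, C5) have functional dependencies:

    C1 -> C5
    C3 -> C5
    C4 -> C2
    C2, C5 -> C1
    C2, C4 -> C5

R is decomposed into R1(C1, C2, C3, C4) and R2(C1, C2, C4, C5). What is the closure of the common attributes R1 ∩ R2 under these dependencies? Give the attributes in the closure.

C1, C2, C4, C5

R1 ∩ R2 = {C1, C2, C4}.
C1 → C5 applies, adding C5
Closure: {C1, C2, C4, C5}.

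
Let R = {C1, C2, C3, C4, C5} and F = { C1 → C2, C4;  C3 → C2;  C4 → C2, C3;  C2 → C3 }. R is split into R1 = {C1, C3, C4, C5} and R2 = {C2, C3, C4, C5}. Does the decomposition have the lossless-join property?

Yes

Common attributes: R1 ∩ R2 = {C3, C4, C5}.
Closure of {C3, C4, C5}: C3 → C2 applies, adding C2. So (C3, C4, C5)⁺ = {C2, C3, C4, C5}.
This closure contains every attribute of R2, so R1 ∩ R2 → R2. The join is lossless.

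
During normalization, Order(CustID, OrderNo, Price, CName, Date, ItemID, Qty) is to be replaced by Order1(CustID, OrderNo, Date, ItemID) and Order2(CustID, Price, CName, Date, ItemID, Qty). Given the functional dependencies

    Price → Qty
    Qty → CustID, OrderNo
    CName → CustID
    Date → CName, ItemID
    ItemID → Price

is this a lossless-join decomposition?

Yes

Common attributes: Order1 ∩ Order2 = {CustID, Date, ItemID}.
Closure of {CustID, Date, ItemID}: Date → CName, ItemID applies, adding CName; ItemID → Price applies, adding Price; Price → Qty applies, adding Qty; Qty → CustID, OrderNo applies, adding OrderNo. So (CustID, Date, ItemID)⁺ = {CustID, OrderNo, Price, CName, Date, ItemID, Qty}.
This closure contains every attribute of Order1, so Order1 ∩ Order2 → Order1. The join is lossless.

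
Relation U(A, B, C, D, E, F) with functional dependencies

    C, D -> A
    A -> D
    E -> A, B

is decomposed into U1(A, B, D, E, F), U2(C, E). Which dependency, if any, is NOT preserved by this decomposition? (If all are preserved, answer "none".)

Check C, D → A: no single fragment contains all of {A, C, D}, and the restricted closure of {C, D} across the fragments never reaches {A}.
A → D is preserved.
E → A, B is preserved.

C, D -> A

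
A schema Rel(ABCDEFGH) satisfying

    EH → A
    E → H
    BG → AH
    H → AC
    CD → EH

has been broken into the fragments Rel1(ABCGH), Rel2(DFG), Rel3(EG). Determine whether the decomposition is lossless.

Chase test. Columns are ABCDEFGH; row i has aⱼ where attribute j ∈ Reli, else bᵢⱼ.
Initial tableau (one row per fragment):
  row 1: a1 a2 a3 b14 b15 b16 a7 a8
  row 2: b21 b22 b23 a4 b25 a6 a7 b28
  row 3: b31 b32 b33 b34 a5 b36 a7 b38
No row becomes fully distinguished — the join is lossy.

No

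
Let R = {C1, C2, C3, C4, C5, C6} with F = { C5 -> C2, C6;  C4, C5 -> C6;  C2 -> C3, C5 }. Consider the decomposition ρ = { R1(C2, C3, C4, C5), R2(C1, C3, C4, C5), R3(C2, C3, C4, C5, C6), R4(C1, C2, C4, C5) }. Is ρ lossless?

Yes

Chase test. Columns are C1, C2, C3, C4, C5, C6; row i has aⱼ where attribute j ∈ Ri, else bᵢⱼ.
Initial tableau (one row per fragment):
  row 1: b11 a2 a3 a4 a5 b16
  row 2: a1 b22 a3 a4 a5 b26
  row 3: b31 a2 a3 a4 a5 a6
  row 4: a1 a2 b43 a4 a5 b46
Rows 1 and 2 agree on C5; apply C5→C2, C6 and equate their C2, C6 entries.
Rows 1 and 3 agree on C5; apply C5→C2, C6 and equate their C2, C6 entries.
Rows 1 and 4 agree on C5; apply C5→C2, C6 and equate their C2, C6 entries.
Rows 1 and 4 agree on C2; apply C2→C3, C5 and equate their C3, C5 entries.
Row 2 is now all distinguished symbols — the join is lossless.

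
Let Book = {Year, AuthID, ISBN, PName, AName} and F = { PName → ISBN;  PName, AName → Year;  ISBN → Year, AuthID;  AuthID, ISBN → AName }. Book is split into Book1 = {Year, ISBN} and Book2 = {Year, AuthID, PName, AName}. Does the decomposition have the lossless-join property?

Common attributes: Book1 ∩ Book2 = {Year}.
No dependency enlarges {Year}, so (Year)⁺ = {Year}.
The closure contains neither all of Book1 = {Year, ISBN} nor all of Book2 = {Year, AuthID, PName, AName}, so the common attributes are not a superkey of either fragment. The join is lossy.

No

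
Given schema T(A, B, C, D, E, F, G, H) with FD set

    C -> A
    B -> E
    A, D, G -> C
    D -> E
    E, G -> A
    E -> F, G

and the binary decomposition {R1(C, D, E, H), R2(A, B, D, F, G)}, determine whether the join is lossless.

No

Common attributes: R1 ∩ R2 = {D}.
Closure of {D}: D → E applies, adding E; E → F, G applies, adding F, G; E, G → A applies, adding A; A, D, G → C applies, adding C. So (D)⁺ = {A, C, D, E, F, G}.
The closure contains neither all of R1 = {C, D, E, H} nor all of R2 = {A, B, D, F, G}, so the common attributes are not a superkey of either fragment. The join is lossy.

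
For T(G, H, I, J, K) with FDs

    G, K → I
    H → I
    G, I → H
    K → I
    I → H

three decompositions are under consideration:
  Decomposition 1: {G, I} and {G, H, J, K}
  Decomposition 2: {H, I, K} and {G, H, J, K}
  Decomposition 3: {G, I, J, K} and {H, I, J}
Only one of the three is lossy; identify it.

Decomposition 1

Decomposition 1: common = {G}, closure = {G} → lossy.
Decomposition 2: common = {H, K}, closure = {H, I, K} → lossless.
Decomposition 3: common = {I, J}, closure = {H, I, J} → lossless.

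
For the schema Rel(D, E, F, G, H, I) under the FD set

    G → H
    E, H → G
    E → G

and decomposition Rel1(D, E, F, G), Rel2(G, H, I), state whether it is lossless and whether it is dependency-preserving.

Lossless test: (G)⁺ = {G, H}, which is a superkey of neither fragment — lossy.
Dependency preservation: E, H → G is not contained in any single fragment, but the restricted closure of its left-hand side across the fragments still reaches the right-hand side; the remaining FDs each lie inside some fragment. All dependencies are preserved.

lossy but dependency-preserving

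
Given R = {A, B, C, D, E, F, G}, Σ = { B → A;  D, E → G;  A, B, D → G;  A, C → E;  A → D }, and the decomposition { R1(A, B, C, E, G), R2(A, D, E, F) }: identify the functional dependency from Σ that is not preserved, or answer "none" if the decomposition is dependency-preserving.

Check D, E → G: no single fragment contains all of {D, E, G}, and the restricted closure of {D, E} across the fragments never reaches {G}.
B → A is preserved.
A, B, D → G is preserved.
A, C → E is preserved.
A → D is preserved.

D, E → G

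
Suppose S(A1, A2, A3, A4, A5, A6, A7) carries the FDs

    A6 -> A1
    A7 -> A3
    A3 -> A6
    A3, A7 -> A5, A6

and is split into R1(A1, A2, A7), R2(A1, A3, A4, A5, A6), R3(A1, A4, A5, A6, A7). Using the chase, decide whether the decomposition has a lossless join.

Chase test. Columns are A1, A2, A3, A4, A5, A6, A7; row i has aⱼ where attribute j ∈ Ri, else bᵢⱼ.
Initial tableau (one row per fragment):
  row 1: a1 a2 b13 b14 b15 b16 a7
  row 2: a1 b22 a3 a4 a5 a6 b27
  row 3: a1 b32 b33 a4 a5 a6 a7
Rows 1 and 3 agree on A7; apply A7→A3 and equate their A3 entries.
Rows 1 and 3 agree on A3; apply A3→A6 and equate their A6 entries.
Rows 1 and 3 agree on A3, A7; apply A3, A7→A5, A6 and equate their A5, A6 entries.
No row becomes fully distinguished — the join is lossy.

No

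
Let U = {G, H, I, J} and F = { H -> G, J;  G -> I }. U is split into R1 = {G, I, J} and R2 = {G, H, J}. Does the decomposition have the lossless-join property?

Common attributes: R1 ∩ R2 = {G, J}.
Closure of {G, J}: G → I applies, adding I. So (G, J)⁺ = {G, I, J}.
This closure contains every attribute of R1, so R1 ∩ R2 → R1. The join is lossless.

Yes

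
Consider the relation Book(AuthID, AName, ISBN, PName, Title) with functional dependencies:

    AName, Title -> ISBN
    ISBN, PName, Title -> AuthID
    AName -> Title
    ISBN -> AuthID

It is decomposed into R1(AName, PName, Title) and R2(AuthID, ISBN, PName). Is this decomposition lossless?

No

Common attributes: R1 ∩ R2 = {PName}.
No dependency enlarges {PName}, so (PName)⁺ = {PName}.
The closure contains neither all of R1 = {AName, PName, Title} nor all of R2 = {AuthID, ISBN, PName}, so the common attributes are not a superkey of either fragment. The join is lossy.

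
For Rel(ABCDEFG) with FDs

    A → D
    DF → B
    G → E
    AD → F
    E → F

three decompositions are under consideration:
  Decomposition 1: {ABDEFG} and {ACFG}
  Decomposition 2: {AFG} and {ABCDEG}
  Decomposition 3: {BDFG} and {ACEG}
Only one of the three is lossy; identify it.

Decomposition 1: common = {AFG}, closure = {ABDEFG} → lossless.
Decomposition 2: common = {AG}, closure = {ABDEFG} → lossless.
Decomposition 3: common = {G}, closure = {EFG} → lossy.

Decomposition 3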